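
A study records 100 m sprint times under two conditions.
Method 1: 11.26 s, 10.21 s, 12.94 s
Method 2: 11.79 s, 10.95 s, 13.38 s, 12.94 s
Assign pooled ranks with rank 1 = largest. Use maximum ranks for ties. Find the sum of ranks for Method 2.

Sorted (descending): 13.38, 12.94, 12.94, 11.79, 11.26, 10.95, 10.21
The 2 values of 12.94 occupy positions 2–3 → each gets rank 3.
Method 2 values → pooled ranks: 11.79→4, 10.95→6, 13.38→1, 12.94→3
Rank sum = 4 + 6 + 1 + 3 = 14

14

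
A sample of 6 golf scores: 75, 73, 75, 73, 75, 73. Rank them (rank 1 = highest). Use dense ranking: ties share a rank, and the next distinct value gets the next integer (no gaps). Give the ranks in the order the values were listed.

Sorted (descending): 75, 75, 75, 73, 73, 73
The 3 values of 75 share dense rank 1.
The 3 values of 73 share dense rank 2.

1, 2, 1, 2, 1, 2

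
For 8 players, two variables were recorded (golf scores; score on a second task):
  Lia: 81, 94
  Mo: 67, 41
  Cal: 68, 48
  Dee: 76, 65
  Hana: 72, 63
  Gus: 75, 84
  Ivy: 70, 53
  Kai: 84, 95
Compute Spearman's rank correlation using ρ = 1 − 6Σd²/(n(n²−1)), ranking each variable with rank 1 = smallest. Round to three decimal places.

0.976

Ranks of variable 1: 7, 1, 2, 6, 4, 5, 3, 8
Ranks of variable 2: 7, 1, 2, 5, 4, 6, 3, 8
d = r₁ − r₂: 0, 0, 0, 1, 0, -1, 0, 0
d²: 0, 0, 0, 1, 0, 1, 0, 0; Σd² = 2
ρ = 1 − 6·2/(8·63) = 1 − 12/504 = 0.976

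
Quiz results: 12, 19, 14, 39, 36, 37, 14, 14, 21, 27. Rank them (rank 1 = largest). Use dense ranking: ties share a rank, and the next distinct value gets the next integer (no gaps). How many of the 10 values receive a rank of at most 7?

Sorted (descending): 39, 37, 36, 27, 21, 19, 14, 14, 14, 12
The 3 values of 14 share dense rank 7.
Remaining distinct values take the next consecutive integers.
Ranks ≤ 7: {1, 2, 3, 4, 5, 6, 7, 7, 7} → 9 values.

9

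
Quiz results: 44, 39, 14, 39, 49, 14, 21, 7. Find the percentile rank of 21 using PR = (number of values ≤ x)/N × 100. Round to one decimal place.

50.0

N = 8.
Strictly below 21: 3. Equal to 21: 1.
PR = 4/8 × 100 = 50.0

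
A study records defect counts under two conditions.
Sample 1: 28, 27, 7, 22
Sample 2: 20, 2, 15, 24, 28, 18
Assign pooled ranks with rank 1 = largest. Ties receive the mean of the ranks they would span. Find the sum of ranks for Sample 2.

36.5

Sorted (descending): 28, 28, 27, 24, 22, 20, 18, 15, 7, 2
The 2 values of 28 occupy positions 1–2 → average rank (1+2)/2 = 1.5.
Sample 2 values → pooled ranks: 20→6, 2→10, 15→8, 24→4, 28→1.5, 18→7
Rank sum = 6 + 10 + 8 + 4 + 1.5 + 7 = 36.5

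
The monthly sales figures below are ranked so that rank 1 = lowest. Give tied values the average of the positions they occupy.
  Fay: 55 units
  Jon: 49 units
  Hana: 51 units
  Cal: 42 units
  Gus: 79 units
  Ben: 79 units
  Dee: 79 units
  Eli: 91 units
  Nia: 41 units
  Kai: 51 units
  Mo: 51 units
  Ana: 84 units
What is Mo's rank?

Sorted (ascending): 41, 42, 49, 51, 51, 51, 55, 79, 79, 79, 84, 91
The 3 values of 51 occupy positions 4–6 → average rank 5.
The 3 values of 79 occupy positions 8–10 → average rank 9.
Mo has value 51 units → rank 5.

5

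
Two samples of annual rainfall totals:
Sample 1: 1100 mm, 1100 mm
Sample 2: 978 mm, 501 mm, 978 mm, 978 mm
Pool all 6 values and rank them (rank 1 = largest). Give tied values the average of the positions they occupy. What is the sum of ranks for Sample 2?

Sorted (descending): 1100, 1100, 978, 978, 978, 501
The 2 values of 1100 occupy positions 1–2 → average rank (1+2)/2 = 1.5.
The 3 values of 978 occupy positions 3–5 → average rank 4.
Sample 2 values → pooled ranks: 978→4, 501→6, 978→4, 978→4
Rank sum = 4 + 6 + 4 + 4 = 18

18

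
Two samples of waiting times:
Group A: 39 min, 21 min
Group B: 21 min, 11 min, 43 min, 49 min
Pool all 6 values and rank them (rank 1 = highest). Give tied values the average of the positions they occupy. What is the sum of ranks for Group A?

7.5

Sorted (descending): 49, 43, 39, 21, 21, 11
The 2 values of 21 occupy positions 4–5 → average rank (4+5)/2 = 4.5.
Group A values → pooled ranks: 39→3, 21→4.5
Rank sum = 3 + 4.5 = 7.5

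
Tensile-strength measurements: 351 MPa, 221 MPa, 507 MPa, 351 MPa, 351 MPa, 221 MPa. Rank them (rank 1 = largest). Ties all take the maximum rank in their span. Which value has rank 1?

507

Sorted (descending): 507, 351, 351, 351, 221, 221
The 3 values of 351 occupy positions 2–4 → each gets rank 4.
The 2 values of 221 occupy positions 5–6 → each gets rank 6.
Rank 1 → value 507.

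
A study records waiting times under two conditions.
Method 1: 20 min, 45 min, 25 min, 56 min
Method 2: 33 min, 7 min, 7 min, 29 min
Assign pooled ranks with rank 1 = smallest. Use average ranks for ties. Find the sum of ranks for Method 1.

Sorted (ascending): 7, 7, 20, 25, 29, 33, 45, 56
The 2 values of 7 occupy positions 1–2 → average rank (1+2)/2 = 1.5.
Method 1 values → pooled ranks: 20→3, 45→7, 25→4, 56→8
Rank sum = 3 + 7 + 4 + 8 = 22

22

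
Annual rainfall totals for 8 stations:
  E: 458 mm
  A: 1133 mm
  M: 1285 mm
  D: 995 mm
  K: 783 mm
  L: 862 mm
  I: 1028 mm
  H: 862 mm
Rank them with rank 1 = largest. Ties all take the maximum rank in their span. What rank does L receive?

6

Sorted (descending): 1285, 1133, 1028, 995, 862, 862, 783, 458
The 2 values of 862 occupy positions 5–6 → each gets rank 6.
L has value 862 mm → rank 6.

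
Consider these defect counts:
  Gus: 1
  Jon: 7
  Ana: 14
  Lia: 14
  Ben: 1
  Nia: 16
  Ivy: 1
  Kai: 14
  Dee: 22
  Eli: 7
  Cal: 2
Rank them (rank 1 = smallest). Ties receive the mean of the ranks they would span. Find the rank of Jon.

Sorted (ascending): 1, 1, 1, 2, 7, 7, 14, 14, 14, 16, 22
The 3 values of 1 occupy positions 1–3 → average rank 2.
The 2 values of 7 occupy positions 5–6 → average rank (5+6)/2 = 5.5.
The 3 values of 14 occupy positions 7–9 → average rank 8.
Jon has value 7 → rank 5.5.

5.5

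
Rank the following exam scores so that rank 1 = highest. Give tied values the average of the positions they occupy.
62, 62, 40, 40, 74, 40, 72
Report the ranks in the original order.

3.5, 3.5, 6, 6, 1, 6, 2

Sorted (descending): 74, 72, 62, 62, 40, 40, 40
The 2 values of 62 occupy positions 3–4 → average rank (3+4)/2 = 3.5.
The 3 values of 40 occupy positions 5–7 → average rank 6.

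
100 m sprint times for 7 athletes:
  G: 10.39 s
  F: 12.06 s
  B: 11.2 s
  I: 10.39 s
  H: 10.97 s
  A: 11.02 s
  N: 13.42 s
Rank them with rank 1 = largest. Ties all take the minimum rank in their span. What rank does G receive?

6

Sorted (descending): 13.42, 12.06, 11.2, 11.02, 10.97, 10.39, 10.39
The 2 values of 10.39 occupy positions 6–7 → each gets rank 6.
G has value 10.39 s → rank 6.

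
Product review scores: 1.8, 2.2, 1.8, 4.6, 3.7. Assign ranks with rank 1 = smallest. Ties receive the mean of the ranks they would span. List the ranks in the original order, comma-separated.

Sorted (ascending): 1.8, 1.8, 2.2, 3.7, 4.6
The 2 values of 1.8 occupy positions 1–2 → average rank (1+2)/2 = 1.5.

1.5, 3, 1.5, 5, 4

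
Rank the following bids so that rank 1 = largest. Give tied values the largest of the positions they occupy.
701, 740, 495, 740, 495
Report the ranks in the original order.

Sorted (descending): 740, 740, 701, 495, 495
The 2 values of 740 occupy positions 1–2 → each gets rank 2.
The 2 values of 495 occupy positions 4–5 → each gets rank 5.

3, 2, 5, 2, 5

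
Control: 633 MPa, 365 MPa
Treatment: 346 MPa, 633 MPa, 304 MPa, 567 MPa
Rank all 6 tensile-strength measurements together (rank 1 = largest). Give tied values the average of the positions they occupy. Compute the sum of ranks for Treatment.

15.5

Sorted (descending): 633, 633, 567, 365, 346, 304
The 2 values of 633 occupy positions 1–2 → average rank (1+2)/2 = 1.5.
Treatment values → pooled ranks: 346→5, 633→1.5, 304→6, 567→3
Rank sum = 5 + 1.5 + 6 + 3 = 15.5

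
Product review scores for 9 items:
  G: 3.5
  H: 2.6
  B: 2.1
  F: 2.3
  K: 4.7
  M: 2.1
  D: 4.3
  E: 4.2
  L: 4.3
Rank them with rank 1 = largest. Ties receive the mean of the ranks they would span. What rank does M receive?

8.5

Sorted (descending): 4.7, 4.3, 4.3, 4.2, 3.5, 2.6, 2.3, 2.1, 2.1
The 2 values of 4.3 occupy positions 2–3 → average rank (2+3)/2 = 2.5.
The 2 values of 2.1 occupy positions 8–9 → average rank (8+9)/2 = 8.5.
M has value 2.1 → rank 8.5.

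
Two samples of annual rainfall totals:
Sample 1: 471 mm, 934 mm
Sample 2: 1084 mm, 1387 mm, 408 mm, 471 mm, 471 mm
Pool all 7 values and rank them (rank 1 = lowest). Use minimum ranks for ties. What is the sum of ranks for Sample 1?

Sorted (ascending): 408, 471, 471, 471, 934, 1084, 1387
The 3 values of 471 occupy positions 2–4 → each gets rank 2.
Sample 1 values → pooled ranks: 471→2, 934→5
Rank sum = 2 + 5 = 7

7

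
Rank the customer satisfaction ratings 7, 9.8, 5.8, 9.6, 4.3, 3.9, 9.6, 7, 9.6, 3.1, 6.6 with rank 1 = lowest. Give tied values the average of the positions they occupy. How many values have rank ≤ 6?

Sorted (ascending): 3.1, 3.9, 4.3, 5.8, 6.6, 7, 7, 9.6, 9.6, 9.6, 9.8
The 2 values of 7 occupy positions 6–7 → average rank (6+7)/2 = 6.5.
The 3 values of 9.6 occupy positions 8–10 → average rank 9.
Ranks ≤ 6: {1, 2, 3, 4, 5} → 5 values.

5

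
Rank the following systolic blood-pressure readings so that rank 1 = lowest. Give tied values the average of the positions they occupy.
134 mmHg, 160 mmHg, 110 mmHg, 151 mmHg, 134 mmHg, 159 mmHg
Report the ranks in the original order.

Sorted (ascending): 110, 134, 134, 151, 159, 160
The 2 values of 134 occupy positions 2–3 → average rank (2+3)/2 = 2.5.

2.5, 6, 1, 4, 2.5, 5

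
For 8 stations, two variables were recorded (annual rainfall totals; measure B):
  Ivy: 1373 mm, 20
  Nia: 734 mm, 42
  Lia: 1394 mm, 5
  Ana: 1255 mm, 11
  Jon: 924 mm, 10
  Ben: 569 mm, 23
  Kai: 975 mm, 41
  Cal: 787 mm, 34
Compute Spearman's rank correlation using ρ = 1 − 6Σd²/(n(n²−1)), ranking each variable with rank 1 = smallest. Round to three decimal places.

Ranks of variable 1: 7, 2, 8, 6, 4, 1, 5, 3
Ranks of variable 2: 4, 8, 1, 3, 2, 5, 7, 6
d = r₁ − r₂: 3, -6, 7, 3, 2, -4, -2, -3
d²: 9, 36, 49, 9, 4, 16, 4, 9; Σd² = 136
ρ = 1 − 6·136/(8·63) = 1 − 816/504 = -0.619

-0.619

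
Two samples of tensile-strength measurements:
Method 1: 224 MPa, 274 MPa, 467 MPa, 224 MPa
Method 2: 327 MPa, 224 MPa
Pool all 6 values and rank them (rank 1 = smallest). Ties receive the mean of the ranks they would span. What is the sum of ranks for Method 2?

7

Sorted (ascending): 224, 224, 224, 274, 327, 467
The 3 values of 224 occupy positions 1–3 → average rank 2.
Method 2 values → pooled ranks: 327→5, 224→2
Rank sum = 5 + 2 = 7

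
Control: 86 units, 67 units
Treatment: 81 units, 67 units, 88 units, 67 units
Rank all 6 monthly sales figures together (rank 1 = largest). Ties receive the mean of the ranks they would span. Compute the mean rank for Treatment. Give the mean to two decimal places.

Sorted (descending): 88, 86, 81, 67, 67, 67
The 3 values of 67 occupy positions 4–6 → average rank 5.
Treatment values → pooled ranks: 81→3, 67→5, 88→1, 67→5
Mean rank = (3 + 5 + 1 + 5) / 4 = 3.50

3.50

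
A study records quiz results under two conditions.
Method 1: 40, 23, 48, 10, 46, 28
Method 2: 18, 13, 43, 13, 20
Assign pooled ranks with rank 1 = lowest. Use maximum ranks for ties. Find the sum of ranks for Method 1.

Sorted (ascending): 10, 13, 13, 18, 20, 23, 28, 40, 43, 46, 48
The 2 values of 13 occupy positions 2–3 → each gets rank 3.
Method 1 values → pooled ranks: 40→8, 23→6, 48→11, 10→1, 46→10, 28→7
Rank sum = 8 + 6 + 11 + 1 + 10 + 7 = 43

43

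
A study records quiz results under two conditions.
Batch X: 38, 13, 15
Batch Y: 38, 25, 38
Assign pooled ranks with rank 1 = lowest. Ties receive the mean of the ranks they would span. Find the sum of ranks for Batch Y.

13

Sorted (ascending): 13, 15, 25, 38, 38, 38
The 3 values of 38 occupy positions 4–6 → average rank 5.
Batch Y values → pooled ranks: 38→5, 25→3, 38→5
Rank sum = 5 + 3 + 5 = 13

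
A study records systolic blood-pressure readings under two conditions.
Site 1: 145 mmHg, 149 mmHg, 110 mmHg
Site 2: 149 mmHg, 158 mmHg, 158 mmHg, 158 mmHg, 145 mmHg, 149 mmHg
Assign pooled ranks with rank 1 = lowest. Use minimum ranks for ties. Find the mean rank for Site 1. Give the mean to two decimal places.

2.33

Sorted (ascending): 110, 145, 145, 149, 149, 149, 158, 158, 158
The 2 values of 145 occupy positions 2–3 → each gets rank 2.
The 3 values of 149 occupy positions 4–6 → each gets rank 4.
The 3 values of 158 occupy positions 7–9 → each gets rank 7.
Site 1 values → pooled ranks: 145→2, 149→4, 110→1
Mean rank = (2 + 4 + 1) / 3 = 2.33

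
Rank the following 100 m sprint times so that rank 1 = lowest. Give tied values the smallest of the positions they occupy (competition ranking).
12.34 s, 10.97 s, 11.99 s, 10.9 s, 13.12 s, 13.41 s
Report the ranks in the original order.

4, 2, 3, 1, 5, 6

Sorted (ascending): 10.9, 10.97, 11.99, 12.34, 13.12, 13.41
No ties — each value takes its position as its rank.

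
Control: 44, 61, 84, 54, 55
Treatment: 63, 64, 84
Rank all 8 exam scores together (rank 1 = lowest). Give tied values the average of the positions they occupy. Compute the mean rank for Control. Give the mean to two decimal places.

Sorted (ascending): 44, 54, 55, 61, 63, 64, 84, 84
The 2 values of 84 occupy positions 7–8 → average rank (7+8)/2 = 7.5.
Control values → pooled ranks: 44→1, 61→4, 84→7.5, 54→2, 55→3
Mean rank = (1 + 4 + 7.5 + 2 + 3) / 5 = 3.50

3.50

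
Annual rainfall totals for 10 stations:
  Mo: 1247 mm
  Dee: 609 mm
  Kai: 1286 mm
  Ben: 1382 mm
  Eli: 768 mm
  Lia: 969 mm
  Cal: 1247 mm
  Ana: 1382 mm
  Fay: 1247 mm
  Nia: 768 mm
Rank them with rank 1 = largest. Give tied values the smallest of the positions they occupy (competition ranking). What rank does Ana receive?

1

Sorted (descending): 1382, 1382, 1286, 1247, 1247, 1247, 969, 768, 768, 609
The 2 values of 1382 occupy positions 1–2 → each gets rank 1.
The 3 values of 1247 occupy positions 4–6 → each gets rank 4.
The 2 values of 768 occupy positions 8–9 → each gets rank 8.
Ana has value 1382 mm → rank 1.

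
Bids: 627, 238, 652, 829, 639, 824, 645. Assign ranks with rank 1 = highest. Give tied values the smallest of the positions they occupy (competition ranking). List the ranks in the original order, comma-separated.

6, 7, 3, 1, 5, 2, 4

Sorted (descending): 829, 824, 652, 645, 639, 627, 238
No ties — each value takes its position as its rank.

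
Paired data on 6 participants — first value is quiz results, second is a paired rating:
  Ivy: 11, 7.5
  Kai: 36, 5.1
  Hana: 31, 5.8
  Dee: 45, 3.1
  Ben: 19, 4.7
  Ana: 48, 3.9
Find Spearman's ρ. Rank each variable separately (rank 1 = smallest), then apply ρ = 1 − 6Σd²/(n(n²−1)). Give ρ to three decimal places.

-0.771

Ranks of variable 1: 1, 4, 3, 5, 2, 6
Ranks of variable 2: 6, 4, 5, 1, 3, 2
d = r₁ − r₂: -5, 0, -2, 4, -1, 4
d²: 25, 0, 4, 16, 1, 16; Σd² = 62
ρ = 1 − 6·62/(6·35) = 1 − 372/210 = -0.771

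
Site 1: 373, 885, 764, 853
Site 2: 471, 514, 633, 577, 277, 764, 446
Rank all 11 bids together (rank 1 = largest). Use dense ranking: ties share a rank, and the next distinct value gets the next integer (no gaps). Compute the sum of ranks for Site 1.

Sorted (descending): 885, 853, 764, 764, 633, 577, 514, 471, 446, 373, 277
The 2 values of 764 share dense rank 3.
Remaining distinct values take the next consecutive integers.
Site 1 values → pooled ranks: 373→9, 885→1, 764→3, 853→2
Rank sum = 9 + 1 + 3 + 2 = 15

15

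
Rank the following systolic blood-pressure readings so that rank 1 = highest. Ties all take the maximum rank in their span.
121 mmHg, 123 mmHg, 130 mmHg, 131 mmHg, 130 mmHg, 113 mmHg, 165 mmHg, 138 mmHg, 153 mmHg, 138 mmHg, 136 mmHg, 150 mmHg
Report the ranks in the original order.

11, 10, 9, 7, 9, 12, 1, 5, 2, 5, 6, 3

Sorted (descending): 165, 153, 150, 138, 138, 136, 131, 130, 130, 123, 121, 113
The 2 values of 138 occupy positions 4–5 → each gets rank 5.
The 2 values of 130 occupy positions 8–9 → each gets rank 9.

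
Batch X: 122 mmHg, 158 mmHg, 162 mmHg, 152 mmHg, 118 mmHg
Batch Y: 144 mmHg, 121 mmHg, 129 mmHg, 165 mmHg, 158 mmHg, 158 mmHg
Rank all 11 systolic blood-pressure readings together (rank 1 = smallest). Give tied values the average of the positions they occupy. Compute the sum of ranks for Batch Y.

38

Sorted (ascending): 118, 121, 122, 129, 144, 152, 158, 158, 158, 162, 165
The 3 values of 158 occupy positions 7–9 → average rank 8.
Batch Y values → pooled ranks: 144→5, 121→2, 129→4, 165→11, 158→8, 158→8
Rank sum = 5 + 2 + 4 + 11 + 8 + 8 = 38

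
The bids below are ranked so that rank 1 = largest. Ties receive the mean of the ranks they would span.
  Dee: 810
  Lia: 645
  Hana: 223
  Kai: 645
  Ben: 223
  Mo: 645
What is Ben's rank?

5.5

Sorted (descending): 810, 645, 645, 645, 223, 223
The 3 values of 645 occupy positions 2–4 → average rank 3.
The 2 values of 223 occupy positions 5–6 → average rank (5+6)/2 = 5.5.
Ben has value 223 → rank 5.5.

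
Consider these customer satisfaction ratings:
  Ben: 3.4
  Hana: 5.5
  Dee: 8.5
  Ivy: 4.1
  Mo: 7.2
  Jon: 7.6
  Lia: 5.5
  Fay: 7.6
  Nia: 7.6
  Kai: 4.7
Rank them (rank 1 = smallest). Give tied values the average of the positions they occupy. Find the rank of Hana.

Sorted (ascending): 3.4, 4.1, 4.7, 5.5, 5.5, 7.2, 7.6, 7.6, 7.6, 8.5
The 2 values of 5.5 occupy positions 4–5 → average rank (4+5)/2 = 4.5.
The 3 values of 7.6 occupy positions 7–9 → average rank 8.
Hana has value 5.5 → rank 4.5.

4.5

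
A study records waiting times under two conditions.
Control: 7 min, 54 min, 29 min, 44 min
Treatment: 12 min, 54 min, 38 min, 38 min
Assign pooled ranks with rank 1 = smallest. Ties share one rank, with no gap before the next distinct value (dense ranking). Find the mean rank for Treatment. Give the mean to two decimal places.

Sorted (ascending): 7, 12, 29, 38, 38, 44, 54, 54
The 2 values of 38 share dense rank 4.
The 2 values of 54 share dense rank 6.
Remaining distinct values take the next consecutive integers.
Treatment values → pooled ranks: 12→2, 54→6, 38→4, 38→4
Mean rank = (2 + 6 + 4 + 4) / 4 = 4.00

4.00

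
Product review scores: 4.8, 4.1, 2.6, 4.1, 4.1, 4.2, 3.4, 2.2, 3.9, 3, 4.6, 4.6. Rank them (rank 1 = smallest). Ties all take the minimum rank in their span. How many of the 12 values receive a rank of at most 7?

8

Sorted (ascending): 2.2, 2.6, 3, 3.4, 3.9, 4.1, 4.1, 4.1, 4.2, 4.6, 4.6, 4.8
The 3 values of 4.1 occupy positions 6–8 → each gets rank 6.
The 2 values of 4.6 occupy positions 10–11 → each gets rank 10.
Ranks ≤ 7: {1, 2, 3, 4, 5, 6, 6, 6} → 8 values.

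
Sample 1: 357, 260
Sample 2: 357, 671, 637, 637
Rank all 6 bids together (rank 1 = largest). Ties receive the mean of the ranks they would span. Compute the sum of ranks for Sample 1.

Sorted (descending): 671, 637, 637, 357, 357, 260
The 2 values of 637 occupy positions 2–3 → average rank (2+3)/2 = 2.5.
The 2 values of 357 occupy positions 4–5 → average rank (4+5)/2 = 4.5.
Sample 1 values → pooled ranks: 357→4.5, 260→6
Rank sum = 4.5 + 6 = 10.5

10.5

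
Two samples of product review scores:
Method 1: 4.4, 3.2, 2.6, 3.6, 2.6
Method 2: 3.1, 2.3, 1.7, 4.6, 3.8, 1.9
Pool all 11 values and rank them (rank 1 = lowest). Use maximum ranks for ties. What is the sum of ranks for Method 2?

32

Sorted (ascending): 1.7, 1.9, 2.3, 2.6, 2.6, 3.1, 3.2, 3.6, 3.8, 4.4, 4.6
The 2 values of 2.6 occupy positions 4–5 → each gets rank 5.
Method 2 values → pooled ranks: 3.1→6, 2.3→3, 1.7→1, 4.6→11, 3.8→9, 1.9→2
Rank sum = 6 + 3 + 1 + 11 + 9 + 2 = 32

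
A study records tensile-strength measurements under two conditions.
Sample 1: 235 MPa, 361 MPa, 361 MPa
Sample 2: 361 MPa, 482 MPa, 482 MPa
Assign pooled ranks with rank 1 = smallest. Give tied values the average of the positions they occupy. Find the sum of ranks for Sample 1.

7

Sorted (ascending): 235, 361, 361, 361, 482, 482
The 3 values of 361 occupy positions 2–4 → average rank 3.
The 2 values of 482 occupy positions 5–6 → average rank (5+6)/2 = 5.5.
Sample 1 values → pooled ranks: 235→1, 361→3, 361→3
Rank sum = 1 + 3 + 3 = 7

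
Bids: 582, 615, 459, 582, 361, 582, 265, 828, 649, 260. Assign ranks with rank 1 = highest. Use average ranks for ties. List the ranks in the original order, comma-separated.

5, 3, 7, 5, 8, 5, 9, 1, 2, 10

Sorted (descending): 828, 649, 615, 582, 582, 582, 459, 361, 265, 260
The 3 values of 582 occupy positions 4–6 → average rank 5.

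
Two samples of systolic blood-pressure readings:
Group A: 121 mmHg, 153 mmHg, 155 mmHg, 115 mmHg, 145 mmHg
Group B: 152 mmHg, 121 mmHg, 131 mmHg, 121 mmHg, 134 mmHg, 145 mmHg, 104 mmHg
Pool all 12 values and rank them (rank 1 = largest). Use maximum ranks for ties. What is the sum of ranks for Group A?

29

Sorted (descending): 155, 153, 152, 145, 145, 134, 131, 121, 121, 121, 115, 104
The 2 values of 145 occupy positions 4–5 → each gets rank 5.
The 3 values of 121 occupy positions 8–10 → each gets rank 10.
Group A values → pooled ranks: 121→10, 153→2, 155→1, 115→11, 145→5
Rank sum = 10 + 2 + 1 + 11 + 5 = 29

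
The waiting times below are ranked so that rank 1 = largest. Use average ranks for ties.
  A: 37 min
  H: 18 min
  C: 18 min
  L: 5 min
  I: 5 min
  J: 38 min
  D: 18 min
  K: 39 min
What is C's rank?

5

Sorted (descending): 39, 38, 37, 18, 18, 18, 5, 5
The 3 values of 18 occupy positions 4–6 → average rank 5.
The 2 values of 5 occupy positions 7–8 → average rank (7+8)/2 = 7.5.
C has value 18 min → rank 5.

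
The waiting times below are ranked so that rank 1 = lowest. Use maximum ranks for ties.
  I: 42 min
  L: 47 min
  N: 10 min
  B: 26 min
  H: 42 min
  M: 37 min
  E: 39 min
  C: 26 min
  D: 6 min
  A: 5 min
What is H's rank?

Sorted (ascending): 5, 6, 10, 26, 26, 37, 39, 42, 42, 47
The 2 values of 26 occupy positions 4–5 → each gets rank 5.
The 2 values of 42 occupy positions 8–9 → each gets rank 9.
H has value 42 min → rank 9.

9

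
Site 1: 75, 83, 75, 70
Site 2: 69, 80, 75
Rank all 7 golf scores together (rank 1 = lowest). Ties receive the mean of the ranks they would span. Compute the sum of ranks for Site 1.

Sorted (ascending): 69, 70, 75, 75, 75, 80, 83
The 3 values of 75 occupy positions 3–5 → average rank 4.
Site 1 values → pooled ranks: 75→4, 83→7, 75→4, 70→2
Rank sum = 4 + 7 + 4 + 2 = 17

17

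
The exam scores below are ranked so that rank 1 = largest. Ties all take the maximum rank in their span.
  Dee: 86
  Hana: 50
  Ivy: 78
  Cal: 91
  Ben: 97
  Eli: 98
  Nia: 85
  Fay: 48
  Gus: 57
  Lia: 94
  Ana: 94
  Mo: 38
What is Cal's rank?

Sorted (descending): 98, 97, 94, 94, 91, 86, 85, 78, 57, 50, 48, 38
The 2 values of 94 occupy positions 3–4 → each gets rank 4.
Cal has value 91 → rank 5.

5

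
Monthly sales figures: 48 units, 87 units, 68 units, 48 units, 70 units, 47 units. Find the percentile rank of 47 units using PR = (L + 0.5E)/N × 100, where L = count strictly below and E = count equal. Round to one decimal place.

N = 6.
Strictly below 47: 0. Equal to 47: 1.
PR = (0 + 0.5·1)/6 × 100 = 8.3

8.3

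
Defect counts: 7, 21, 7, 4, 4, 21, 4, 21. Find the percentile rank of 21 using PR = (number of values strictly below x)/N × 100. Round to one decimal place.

62.5

N = 8.
Strictly below 21: 5. Equal to 21: 3.
PR = 5/8 × 100 = 62.5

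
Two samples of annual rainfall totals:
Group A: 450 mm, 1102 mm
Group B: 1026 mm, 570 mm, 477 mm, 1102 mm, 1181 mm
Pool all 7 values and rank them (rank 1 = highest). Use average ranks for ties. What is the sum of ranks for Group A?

9.5

Sorted (descending): 1181, 1102, 1102, 1026, 570, 477, 450
The 2 values of 1102 occupy positions 2–3 → average rank (2+3)/2 = 2.5.
Group A values → pooled ranks: 450→7, 1102→2.5
Rank sum = 7 + 2.5 = 9.5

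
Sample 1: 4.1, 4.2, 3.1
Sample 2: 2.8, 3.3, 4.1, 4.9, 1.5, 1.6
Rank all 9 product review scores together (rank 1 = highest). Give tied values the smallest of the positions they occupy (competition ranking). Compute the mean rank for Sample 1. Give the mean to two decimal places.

Sorted (descending): 4.9, 4.2, 4.1, 4.1, 3.3, 3.1, 2.8, 1.6, 1.5
The 2 values of 4.1 occupy positions 3–4 → each gets rank 3.
Sample 1 values → pooled ranks: 4.1→3, 4.2→2, 3.1→6
Mean rank = (3 + 2 + 6) / 3 = 3.67

3.67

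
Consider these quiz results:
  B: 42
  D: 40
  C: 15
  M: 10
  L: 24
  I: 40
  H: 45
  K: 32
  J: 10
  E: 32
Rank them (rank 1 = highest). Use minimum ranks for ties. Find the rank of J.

Sorted (descending): 45, 42, 40, 40, 32, 32, 24, 15, 10, 10
The 2 values of 40 occupy positions 3–4 → each gets rank 3.
The 2 values of 32 occupy positions 5–6 → each gets rank 5.
The 2 values of 10 occupy positions 9–10 → each gets rank 9.
J has value 10 → rank 9.

9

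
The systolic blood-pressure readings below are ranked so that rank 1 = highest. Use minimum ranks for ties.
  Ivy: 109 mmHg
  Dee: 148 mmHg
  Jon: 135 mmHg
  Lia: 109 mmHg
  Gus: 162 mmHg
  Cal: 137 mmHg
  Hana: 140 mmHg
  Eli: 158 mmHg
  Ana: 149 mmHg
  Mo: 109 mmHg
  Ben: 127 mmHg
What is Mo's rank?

9

Sorted (descending): 162, 158, 149, 148, 140, 137, 135, 127, 109, 109, 109
The 3 values of 109 occupy positions 9–11 → each gets rank 9.
Mo has value 109 mmHg → rank 9.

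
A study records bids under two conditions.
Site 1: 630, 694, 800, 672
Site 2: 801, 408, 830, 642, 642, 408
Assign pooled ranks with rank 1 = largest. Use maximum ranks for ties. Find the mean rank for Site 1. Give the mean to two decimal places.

Sorted (descending): 830, 801, 800, 694, 672, 642, 642, 630, 408, 408
The 2 values of 642 occupy positions 6–7 → each gets rank 7.
The 2 values of 408 occupy positions 9–10 → each gets rank 10.
Site 1 values → pooled ranks: 630→8, 694→4, 800→3, 672→5
Mean rank = (8 + 4 + 3 + 5) / 4 = 5.00

5.00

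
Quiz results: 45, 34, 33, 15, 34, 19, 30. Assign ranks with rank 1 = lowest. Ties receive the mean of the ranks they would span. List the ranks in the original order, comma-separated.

7, 5.5, 4, 1, 5.5, 2, 3

Sorted (ascending): 15, 19, 30, 33, 34, 34, 45
The 2 values of 34 occupy positions 5–6 → average rank (5+6)/2 = 5.5.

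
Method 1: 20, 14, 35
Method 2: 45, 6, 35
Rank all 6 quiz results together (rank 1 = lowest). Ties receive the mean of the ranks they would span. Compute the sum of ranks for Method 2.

11.5

Sorted (ascending): 6, 14, 20, 35, 35, 45
The 2 values of 35 occupy positions 4–5 → average rank (4+5)/2 = 4.5.
Method 2 values → pooled ranks: 45→6, 6→1, 35→4.5
Rank sum = 6 + 1 + 4.5 = 11.5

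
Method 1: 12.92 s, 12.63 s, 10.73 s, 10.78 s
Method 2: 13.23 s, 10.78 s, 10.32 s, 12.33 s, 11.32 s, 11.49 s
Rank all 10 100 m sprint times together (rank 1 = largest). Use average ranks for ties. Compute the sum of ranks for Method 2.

33.5

Sorted (descending): 13.23, 12.92, 12.63, 12.33, 11.49, 11.32, 10.78, 10.78, 10.73, 10.32
The 2 values of 10.78 occupy positions 7–8 → average rank (7+8)/2 = 7.5.
Method 2 values → pooled ranks: 13.23→1, 10.78→7.5, 10.32→10, 12.33→4, 11.32→6, 11.49→5
Rank sum = 1 + 7.5 + 10 + 4 + 6 + 5 = 33.5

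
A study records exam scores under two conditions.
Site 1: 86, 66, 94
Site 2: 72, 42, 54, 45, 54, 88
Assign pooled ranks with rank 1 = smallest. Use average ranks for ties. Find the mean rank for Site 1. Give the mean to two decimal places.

7.00

Sorted (ascending): 42, 45, 54, 54, 66, 72, 86, 88, 94
The 2 values of 54 occupy positions 3–4 → average rank (3+4)/2 = 3.5.
Site 1 values → pooled ranks: 86→7, 66→5, 94→9
Mean rank = (7 + 5 + 9) / 3 = 7.00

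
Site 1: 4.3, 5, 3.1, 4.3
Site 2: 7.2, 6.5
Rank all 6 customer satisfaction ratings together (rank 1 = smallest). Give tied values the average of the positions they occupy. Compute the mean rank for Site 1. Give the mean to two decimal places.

2.50

Sorted (ascending): 3.1, 4.3, 4.3, 5, 6.5, 7.2
The 2 values of 4.3 occupy positions 2–3 → average rank (2+3)/2 = 2.5.
Site 1 values → pooled ranks: 4.3→2.5, 5→4, 3.1→1, 4.3→2.5
Mean rank = (2.5 + 4 + 1 + 2.5) / 4 = 2.50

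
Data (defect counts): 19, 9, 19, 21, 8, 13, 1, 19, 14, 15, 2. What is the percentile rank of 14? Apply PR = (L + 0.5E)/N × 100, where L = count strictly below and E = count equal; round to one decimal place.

50.0

N = 11.
Strictly below 14: 5. Equal to 14: 1.
PR = (5 + 0.5·1)/11 × 100 = 50.0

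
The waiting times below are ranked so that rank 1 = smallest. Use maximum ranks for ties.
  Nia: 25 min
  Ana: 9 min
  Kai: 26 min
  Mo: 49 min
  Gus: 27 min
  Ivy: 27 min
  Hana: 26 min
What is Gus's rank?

Sorted (ascending): 9, 25, 26, 26, 27, 27, 49
The 2 values of 26 occupy positions 3–4 → each gets rank 4.
The 2 values of 27 occupy positions 5–6 → each gets rank 6.
Gus has value 27 min → rank 6.

6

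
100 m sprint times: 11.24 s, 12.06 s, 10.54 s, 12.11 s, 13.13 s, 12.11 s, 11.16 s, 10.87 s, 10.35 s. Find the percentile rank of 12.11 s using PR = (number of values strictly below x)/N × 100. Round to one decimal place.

N = 9.
Strictly below 12.11: 6. Equal to 12.11: 2.
PR = 6/9 × 100 = 66.7

66.7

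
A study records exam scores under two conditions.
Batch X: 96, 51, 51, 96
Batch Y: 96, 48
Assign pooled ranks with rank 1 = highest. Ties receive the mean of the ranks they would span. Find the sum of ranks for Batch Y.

Sorted (descending): 96, 96, 96, 51, 51, 48
The 3 values of 96 occupy positions 1–3 → average rank 2.
The 2 values of 51 occupy positions 4–5 → average rank (4+5)/2 = 4.5.
Batch Y values → pooled ranks: 96→2, 48→6
Rank sum = 2 + 6 = 8

8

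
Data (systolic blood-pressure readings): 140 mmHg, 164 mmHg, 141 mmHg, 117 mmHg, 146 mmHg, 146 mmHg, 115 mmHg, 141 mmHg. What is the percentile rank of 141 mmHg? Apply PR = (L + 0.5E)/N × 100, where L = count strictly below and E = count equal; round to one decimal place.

N = 8.
Strictly below 141: 3. Equal to 141: 2.
PR = (3 + 0.5·2)/8 × 100 = 50.0

50.0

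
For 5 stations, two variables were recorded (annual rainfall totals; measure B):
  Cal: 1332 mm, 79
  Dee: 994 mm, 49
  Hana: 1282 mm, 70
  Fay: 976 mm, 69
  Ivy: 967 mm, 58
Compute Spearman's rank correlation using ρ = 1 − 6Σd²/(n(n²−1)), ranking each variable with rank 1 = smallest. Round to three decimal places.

Ranks of variable 1: 5, 3, 4, 2, 1
Ranks of variable 2: 5, 1, 4, 3, 2
d = r₁ − r₂: 0, 2, 0, -1, -1
d²: 0, 4, 0, 1, 1; Σd² = 6
ρ = 1 − 6·6/(5·24) = 1 − 36/120 = 0.700

0.700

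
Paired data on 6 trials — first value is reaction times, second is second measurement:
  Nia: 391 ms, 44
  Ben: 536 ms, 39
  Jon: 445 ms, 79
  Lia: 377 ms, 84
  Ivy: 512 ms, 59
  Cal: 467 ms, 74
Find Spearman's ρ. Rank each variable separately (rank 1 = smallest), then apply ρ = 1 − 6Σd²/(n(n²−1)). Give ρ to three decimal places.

-0.657

Ranks of variable 1: 2, 6, 3, 1, 5, 4
Ranks of variable 2: 2, 1, 5, 6, 3, 4
d = r₁ − r₂: 0, 5, -2, -5, 2, 0
d²: 0, 25, 4, 25, 4, 0; Σd² = 58
ρ = 1 − 6·58/(6·35) = 1 − 348/210 = -0.657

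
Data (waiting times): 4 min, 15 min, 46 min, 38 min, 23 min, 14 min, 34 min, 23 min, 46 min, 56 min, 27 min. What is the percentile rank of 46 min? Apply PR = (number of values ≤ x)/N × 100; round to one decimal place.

N = 11.
Strictly below 46: 8. Equal to 46: 2.
PR = 10/11 × 100 = 90.9

90.9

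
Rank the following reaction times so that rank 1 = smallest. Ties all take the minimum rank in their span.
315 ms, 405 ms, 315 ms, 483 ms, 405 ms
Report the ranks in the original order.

1, 3, 1, 5, 3

Sorted (ascending): 315, 315, 405, 405, 483
The 2 values of 315 occupy positions 1–2 → each gets rank 1.
The 2 values of 405 occupy positions 3–4 → each gets rank 3.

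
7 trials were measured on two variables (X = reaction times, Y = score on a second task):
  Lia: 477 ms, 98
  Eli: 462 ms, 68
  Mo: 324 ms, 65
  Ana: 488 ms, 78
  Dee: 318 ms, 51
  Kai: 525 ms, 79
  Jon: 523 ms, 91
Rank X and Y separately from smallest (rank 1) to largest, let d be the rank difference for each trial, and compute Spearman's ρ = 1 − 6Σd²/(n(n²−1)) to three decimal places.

0.750

Ranks of variable 1: 4, 3, 2, 5, 1, 7, 6
Ranks of variable 2: 7, 3, 2, 4, 1, 5, 6
d = r₁ − r₂: -3, 0, 0, 1, 0, 2, 0
d²: 9, 0, 0, 1, 0, 4, 0; Σd² = 14
ρ = 1 − 6·14/(7·48) = 1 − 84/336 = 0.750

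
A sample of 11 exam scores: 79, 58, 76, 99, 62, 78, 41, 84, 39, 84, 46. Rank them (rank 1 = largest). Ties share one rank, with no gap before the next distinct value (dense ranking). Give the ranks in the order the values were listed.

Sorted (descending): 99, 84, 84, 79, 78, 76, 62, 58, 46, 41, 39
The 2 values of 84 share dense rank 2.
Remaining distinct values take the next consecutive integers.

3, 7, 5, 1, 6, 4, 9, 2, 10, 2, 8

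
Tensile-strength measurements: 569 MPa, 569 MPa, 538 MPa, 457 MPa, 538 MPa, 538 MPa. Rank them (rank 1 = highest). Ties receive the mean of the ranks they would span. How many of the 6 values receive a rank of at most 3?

2

Sorted (descending): 569, 569, 538, 538, 538, 457
The 2 values of 569 occupy positions 1–2 → average rank (1+2)/2 = 1.5.
The 3 values of 538 occupy positions 3–5 → average rank 4.
Ranks ≤ 3: {1.5, 1.5} → 2 values.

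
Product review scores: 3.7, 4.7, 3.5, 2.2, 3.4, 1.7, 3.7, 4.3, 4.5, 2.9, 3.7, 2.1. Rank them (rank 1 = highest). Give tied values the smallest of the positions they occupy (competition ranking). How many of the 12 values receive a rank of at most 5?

Sorted (descending): 4.7, 4.5, 4.3, 3.7, 3.7, 3.7, 3.5, 3.4, 2.9, 2.2, 2.1, 1.7
The 3 values of 3.7 occupy positions 4–6 → each gets rank 4.
Ranks ≤ 5: {1, 2, 3, 4, 4, 4} → 6 values.

6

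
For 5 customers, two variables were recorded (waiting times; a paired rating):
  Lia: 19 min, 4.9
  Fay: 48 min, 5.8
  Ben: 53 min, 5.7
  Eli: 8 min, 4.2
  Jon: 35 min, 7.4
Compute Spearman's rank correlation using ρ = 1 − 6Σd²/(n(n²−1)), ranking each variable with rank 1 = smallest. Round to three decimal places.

Ranks of variable 1: 2, 4, 5, 1, 3
Ranks of variable 2: 2, 4, 3, 1, 5
d = r₁ − r₂: 0, 0, 2, 0, -2
d²: 0, 0, 4, 0, 4; Σd² = 8
ρ = 1 − 6·8/(5·24) = 1 − 48/120 = 0.600

0.600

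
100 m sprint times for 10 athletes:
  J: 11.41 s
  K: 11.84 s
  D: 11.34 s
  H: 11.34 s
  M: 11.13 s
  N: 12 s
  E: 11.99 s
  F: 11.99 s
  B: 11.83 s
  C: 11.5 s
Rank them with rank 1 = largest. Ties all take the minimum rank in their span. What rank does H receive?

8

Sorted (descending): 12, 11.99, 11.99, 11.84, 11.83, 11.5, 11.41, 11.34, 11.34, 11.13
The 2 values of 11.99 occupy positions 2–3 → each gets rank 2.
The 2 values of 11.34 occupy positions 8–9 → each gets rank 8.
H has value 11.34 s → rank 8.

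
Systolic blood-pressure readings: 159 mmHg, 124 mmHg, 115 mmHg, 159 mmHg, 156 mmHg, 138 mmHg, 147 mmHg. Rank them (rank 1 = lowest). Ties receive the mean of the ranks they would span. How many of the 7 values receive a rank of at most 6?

Sorted (ascending): 115, 124, 138, 147, 156, 159, 159
The 2 values of 159 occupy positions 6–7 → average rank (6+7)/2 = 6.5.
Ranks ≤ 6: {1, 2, 3, 4, 5} → 5 values.

5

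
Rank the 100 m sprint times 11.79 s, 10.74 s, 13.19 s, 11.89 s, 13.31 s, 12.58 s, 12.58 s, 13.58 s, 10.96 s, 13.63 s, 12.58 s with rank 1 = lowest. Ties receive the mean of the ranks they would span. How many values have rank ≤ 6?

7

Sorted (ascending): 10.74, 10.96, 11.79, 11.89, 12.58, 12.58, 12.58, 13.19, 13.31, 13.58, 13.63
The 3 values of 12.58 occupy positions 5–7 → average rank 6.
Ranks ≤ 6: {1, 2, 3, 4, 6, 6, 6} → 7 values.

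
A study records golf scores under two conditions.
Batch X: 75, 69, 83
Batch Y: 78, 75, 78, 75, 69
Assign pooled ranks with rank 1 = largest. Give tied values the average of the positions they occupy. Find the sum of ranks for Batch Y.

Sorted (descending): 83, 78, 78, 75, 75, 75, 69, 69
The 2 values of 78 occupy positions 2–3 → average rank (2+3)/2 = 2.5.
The 3 values of 75 occupy positions 4–6 → average rank 5.
The 2 values of 69 occupy positions 7–8 → average rank (7+8)/2 = 7.5.
Batch Y values → pooled ranks: 78→2.5, 75→5, 78→2.5, 75→5, 69→7.5
Rank sum = 2.5 + 5 + 2.5 + 5 + 7.5 = 22.5

22.5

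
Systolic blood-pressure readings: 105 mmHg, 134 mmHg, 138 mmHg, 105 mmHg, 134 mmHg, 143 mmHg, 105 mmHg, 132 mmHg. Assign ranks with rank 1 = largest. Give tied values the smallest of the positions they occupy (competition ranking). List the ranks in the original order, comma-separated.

Sorted (descending): 143, 138, 134, 134, 132, 105, 105, 105
The 2 values of 134 occupy positions 3–4 → each gets rank 3.
The 3 values of 105 occupy positions 6–8 → each gets rank 6.

6, 3, 2, 6, 3, 1, 6, 5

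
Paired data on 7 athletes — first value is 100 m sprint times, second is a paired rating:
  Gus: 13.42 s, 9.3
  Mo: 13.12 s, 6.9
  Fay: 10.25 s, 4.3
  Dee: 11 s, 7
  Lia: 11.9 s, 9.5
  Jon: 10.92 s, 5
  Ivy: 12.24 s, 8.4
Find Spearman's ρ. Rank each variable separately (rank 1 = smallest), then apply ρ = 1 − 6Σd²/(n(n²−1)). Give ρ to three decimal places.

Ranks of variable 1: 7, 6, 1, 3, 4, 2, 5
Ranks of variable 2: 6, 3, 1, 4, 7, 2, 5
d = r₁ − r₂: 1, 3, 0, -1, -3, 0, 0
d²: 1, 9, 0, 1, 9, 0, 0; Σd² = 20
ρ = 1 − 6·20/(7·48) = 1 − 120/336 = 0.643

0.643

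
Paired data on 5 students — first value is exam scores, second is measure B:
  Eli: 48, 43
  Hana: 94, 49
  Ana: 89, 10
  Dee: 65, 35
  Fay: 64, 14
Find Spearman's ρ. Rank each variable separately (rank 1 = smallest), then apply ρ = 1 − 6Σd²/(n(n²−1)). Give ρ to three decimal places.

Ranks of variable 1: 1, 5, 4, 3, 2
Ranks of variable 2: 4, 5, 1, 3, 2
d = r₁ − r₂: -3, 0, 3, 0, 0
d²: 9, 0, 9, 0, 0; Σd² = 18
ρ = 1 − 6·18/(5·24) = 1 − 108/120 = 0.100

0.100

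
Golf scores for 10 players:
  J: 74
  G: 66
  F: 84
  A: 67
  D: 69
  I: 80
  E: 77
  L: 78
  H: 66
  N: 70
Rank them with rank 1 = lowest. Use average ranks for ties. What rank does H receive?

1.5

Sorted (ascending): 66, 66, 67, 69, 70, 74, 77, 78, 80, 84
The 2 values of 66 occupy positions 1–2 → average rank (1+2)/2 = 1.5.
H has value 66 → rank 1.5.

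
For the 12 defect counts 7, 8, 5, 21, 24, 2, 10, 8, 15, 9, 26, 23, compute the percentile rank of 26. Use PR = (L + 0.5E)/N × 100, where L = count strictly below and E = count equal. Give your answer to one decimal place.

N = 12.
Strictly below 26: 11. Equal to 26: 1.
PR = (11 + 0.5·1)/12 × 100 = 95.8

95.8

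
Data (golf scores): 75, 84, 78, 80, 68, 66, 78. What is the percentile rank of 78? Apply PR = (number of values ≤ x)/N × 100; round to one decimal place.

71.4

N = 7.
Strictly below 78: 3. Equal to 78: 2.
PR = 5/7 × 100 = 71.4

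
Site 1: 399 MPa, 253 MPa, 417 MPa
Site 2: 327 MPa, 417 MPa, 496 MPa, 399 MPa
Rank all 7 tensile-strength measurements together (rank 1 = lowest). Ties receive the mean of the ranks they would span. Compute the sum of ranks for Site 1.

10

Sorted (ascending): 253, 327, 399, 399, 417, 417, 496
The 2 values of 399 occupy positions 3–4 → average rank (3+4)/2 = 3.5.
The 2 values of 417 occupy positions 5–6 → average rank (5+6)/2 = 5.5.
Site 1 values → pooled ranks: 399→3.5, 253→1, 417→5.5
Rank sum = 3.5 + 1 + 5.5 = 10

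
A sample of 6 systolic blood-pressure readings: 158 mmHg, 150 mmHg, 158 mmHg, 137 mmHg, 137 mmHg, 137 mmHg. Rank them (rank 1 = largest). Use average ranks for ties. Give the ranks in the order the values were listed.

1.5, 3, 1.5, 5, 5, 5

Sorted (descending): 158, 158, 150, 137, 137, 137
The 2 values of 158 occupy positions 1–2 → average rank (1+2)/2 = 1.5.
The 3 values of 137 occupy positions 4–6 → average rank 5.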